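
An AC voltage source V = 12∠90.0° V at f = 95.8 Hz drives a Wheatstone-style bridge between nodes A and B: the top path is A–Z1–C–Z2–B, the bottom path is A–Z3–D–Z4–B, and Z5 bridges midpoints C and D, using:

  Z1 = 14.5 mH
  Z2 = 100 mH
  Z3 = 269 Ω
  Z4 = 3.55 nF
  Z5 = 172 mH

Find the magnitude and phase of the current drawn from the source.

Step 1 — Angular frequency: ω = 2π·f = 2π·95.8 = 601.9 rad/s.
Step 2 — Component impedances:
  Z1: Z = jωL = j·601.9·0.0145 = 0 + j8.728 Ω
  Z2: Z = jωL = j·601.9·0.1 = 0 + j60.19 Ω
  Z3: Z = R = 269 Ω
  Z4: Z = 1/(jωC) = -j/(ω·C) = 0 - j4.68e+05 Ω
  Z5: Z = jωL = j·601.9·0.172 = 0 + j103.5 Ω
Step 3 — Bridge requires nodal analysis (the Z5 bridge couples midpoints C and D, so the two paths cannot be reduced to a simple series/parallel combination). Setting node B to ground and injecting 1 A at node A, the 3-node admittance system at A, C, D solves to V_A = Z_AB = 0.2404 + j68.83 Ω = 68.83∠89.8° Ω.
Step 4 — Source phasor: V = 12∠90.0° V = 0 + j12 V.
Step 5 — Ohm's law: I = V / Z_total = (0 + j12) / (0.2404 + j68.83) = 0.1743 + j0.000609 A.
Step 6 — Convert to polar: |I| = 0.1743 A, ∠I = 0.2°.

I = 0.1743∠0.2° A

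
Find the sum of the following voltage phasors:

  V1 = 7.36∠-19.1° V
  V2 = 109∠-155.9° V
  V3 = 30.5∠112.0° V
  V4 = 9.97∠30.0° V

Step 1 — Convert each phasor to rectangular form:
  V1 = 7.36·(cos(-19.1°) + j·sin(-19.1°)) = 6.955 - j2.408 V
  V2 = 109·(cos(-155.9°) + j·sin(-155.9°)) = -99.5 - j44.51 V
  V3 = 30.5·(cos(112.0°) + j·sin(112.0°)) = -11.43 + j28.28 V
  V4 = 9.97·(cos(30.0°) + j·sin(30.0°)) = 8.634 + j4.985 V
Step 2 — Sum components: V_total = -95.34 - j13.65 V.
Step 3 — Convert to polar: |V_total| = 96.31 V, ∠V_total = -171.9°.

V_total = 96.31∠-171.9° V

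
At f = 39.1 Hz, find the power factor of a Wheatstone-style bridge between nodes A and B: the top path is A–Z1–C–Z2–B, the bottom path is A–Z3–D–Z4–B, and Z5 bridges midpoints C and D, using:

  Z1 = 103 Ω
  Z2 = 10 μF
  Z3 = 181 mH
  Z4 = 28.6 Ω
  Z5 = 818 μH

Step 1 — Angular frequency: ω = 2π·f = 2π·39.1 = 245.7 rad/s.
Step 2 — Component impedances:
  Z1: Z = R = 103 Ω
  Z2: Z = 1/(jωC) = -j/(ω·C) = 0 - j407 Ω
  Z3: Z = jωL = j·245.7·0.181 = 0 + j44.47 Ω
  Z4: Z = R = 28.6 Ω
  Z5: Z = jωL = j·245.7·0.000818 = 0 + j0.201 Ω
Step 3 — Bridge requires nodal analysis (the Z5 bridge couples midpoints C and D, so the two paths cannot be reduced to a simple series/parallel combination). Setting node B to ground and injecting 1 A at node A, the 3-node admittance system at A, C, D solves to V_A = Z_AB = 44.62 + j35.47 Ω = 57∠38.5° Ω.
Step 4 — Power factor: PF = cos(φ) = Re(Z)/|Z| = 44.62/57 = 0.7828.
Step 5 — Type: Im(Z) = 35.47 ⇒ lagging (phase φ = 38.5°).

PF = 0.7828 (lagging, φ = 38.5°)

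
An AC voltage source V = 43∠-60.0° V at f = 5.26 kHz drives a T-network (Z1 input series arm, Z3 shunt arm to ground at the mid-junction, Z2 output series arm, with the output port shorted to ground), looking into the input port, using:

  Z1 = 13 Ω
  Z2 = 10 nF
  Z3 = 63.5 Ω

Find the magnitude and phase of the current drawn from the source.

Step 1 — Angular frequency: ω = 2π·f = 2π·5260 = 3.305e+04 rad/s.
Step 2 — Component impedances:
  Z1: Z = R = 13 Ω
  Z2: Z = 1/(jωC) = -j/(ω·C) = 0 - j3026 Ω
  Z3: Z = R = 63.5 Ω
Step 3 — With the output port shorted to ground, the output series arm Z2 runs from the junction to ground; the shunt arm Z3 also runs from the junction to ground. They appear in parallel: Z3 || Z2 = 63.47 - j1.332 Ω.
Step 4 — Series with input arm Z1: Z_in = Z1 + (Z3 || Z2) = 76.47 - j1.332 Ω = 76.48∠-1.0° Ω.
Step 5 — Source phasor: V = 43∠-60.0° V = 21.5 - j37.24 V.
Step 6 — Ohm's law: I = V / Z_total = (21.5 - j37.24) / (76.47 - j1.332) = 0.2895 - j0.4819 A.
Step 7 — Convert to polar: |I| = 0.5622 A, ∠I = -59.0°.

I = 0.5622∠-59.0° A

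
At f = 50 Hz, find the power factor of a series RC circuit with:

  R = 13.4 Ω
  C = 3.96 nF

Step 1 — Angular frequency: ω = 2π·f = 2π·50 = 314.2 rad/s.
Step 2 — Component impedances:
  R: Z = R = 13.4 Ω
  C: Z = 1/(jωC) = -j/(ω·C) = 0 - j8.038e+05 Ω
Step 3 — Series combination: Z_total = R + C = 13.4 - j8.038e+05 Ω = 8.038e+05∠-90.0° Ω.
Step 4 — Power factor: PF = cos(φ) = Re(Z)/|Z| = 13.4/8.038e+05 = 1.667e-05.
Step 5 — Type: Im(Z) = -8.038e+05 ⇒ leading (phase φ = -90.0°).

PF = 1.667e-05 (leading, φ = -90.0°)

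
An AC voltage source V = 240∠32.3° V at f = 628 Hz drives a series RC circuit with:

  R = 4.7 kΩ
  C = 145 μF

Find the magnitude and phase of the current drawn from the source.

Step 1 — Angular frequency: ω = 2π·f = 2π·628 = 3946 rad/s.
Step 2 — Component impedances:
  R: Z = R = 4700 Ω
  C: Z = 1/(jωC) = -j/(ω·C) = 0 - j1.748 Ω
Step 3 — Series combination: Z_total = R + C = 4700 - j1.748 Ω = 4700∠-0.0° Ω.
Step 4 — Source phasor: V = 240∠32.3° V = 202.9 + j128.2 V.
Step 5 — Ohm's law: I = V / Z_total = (202.9 + j128.2) / (4700 - j1.748) = 0.04315 + j0.0273 A.
Step 6 — Convert to polar: |I| = 0.05106 A, ∠I = 32.3°.

I = 0.05106∠32.3° A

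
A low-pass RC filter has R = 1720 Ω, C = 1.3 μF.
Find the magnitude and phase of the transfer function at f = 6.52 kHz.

Step 1 — Angular frequency: ω = 2π·6520 = 4.097e+04 rad/s.
Step 2 — Transfer function: H(jω) = 1/(1 + jωRC).
Step 3 — Denominator: 1 + jωRC = 1 + j·4.097e+04·1720·1.3e-06 = 1 + j91.6.
Step 4 — H = 0.0001192 - j0.01092.
Step 5 — Magnitude: |H| = 0.01092 (-39.2 dB); phase: φ = -89.4°.

|H| = 0.01092 (-39.2 dB), φ = -89.4°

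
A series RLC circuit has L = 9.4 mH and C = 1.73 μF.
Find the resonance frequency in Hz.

Step 1 — Resonance condition Im(Z)=0 gives ω₀ = 1/√(LC).
Step 2 — ω₀ = 1/√(0.0094·1.73e-06) = 7842 rad/s.
Step 3 — f₀ = ω₀/(2π) = 1248 Hz.

f₀ = 1248 Hz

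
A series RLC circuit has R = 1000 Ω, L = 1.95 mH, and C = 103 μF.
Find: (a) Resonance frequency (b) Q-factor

Step 1 — Resonance condition Im(Z)=0 gives ω₀ = 1/√(LC).
Step 2 — ω₀ = 1/√(0.00195·0.000103) = 2231 rad/s.
Step 3 — f₀ = ω₀/(2π) = 355.1 Hz.
Step 4 — Series Q: Q = ω₀L/R = 2231·0.00195/1000 = 0.004351.

(a) f₀ = 355.1 Hz  (b) Q = 0.004351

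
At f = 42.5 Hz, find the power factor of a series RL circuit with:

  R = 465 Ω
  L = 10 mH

Step 1 — Angular frequency: ω = 2π·f = 2π·42.5 = 267 rad/s.
Step 2 — Component impedances:
  R: Z = R = 465 Ω
  L: Z = jωL = j·267·0.01 = 0 + j2.67 Ω
Step 3 — Series combination: Z_total = R + L = 465 + j2.67 Ω = 465∠0.3° Ω.
Step 4 — Power factor: PF = cos(φ) = Re(Z)/|Z| = 465/465 = 1.
Step 5 — Type: Im(Z) = 2.67 ⇒ lagging (phase φ = 0.3°).

PF = 1 (lagging, φ = 0.3°)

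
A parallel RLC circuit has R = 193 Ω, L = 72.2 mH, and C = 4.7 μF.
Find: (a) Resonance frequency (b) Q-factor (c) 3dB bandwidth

Step 1 — Resonance: ω₀ = 1/√(LC) = 1/√(0.0722·4.7e-06) = 1717 rad/s.
Step 2 — f₀ = ω₀/(2π) = 273.2 Hz.
Step 3 — Parallel Q: Q = R/(ω₀L) = 193/(1717·0.0722) = 1.557.
Step 4 — Bandwidth: Δω = ω₀/Q = 1102 rad/s; BW = Δω/(2π) = 175.5 Hz.

(a) f₀ = 273.2 Hz  (b) Q = 1.557  (c) BW = 175.5 Hz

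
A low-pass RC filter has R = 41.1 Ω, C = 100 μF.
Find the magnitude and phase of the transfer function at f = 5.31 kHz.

Step 1 — Angular frequency: ω = 2π·5310 = 3.336e+04 rad/s.
Step 2 — Transfer function: H(jω) = 1/(1 + jωRC).
Step 3 — Denominator: 1 + jωRC = 1 + j·3.336e+04·41.1·0.0001 = 1 + j137.1.
Step 4 — H = 5.318e-05 - j0.007292.
Step 5 — Magnitude: |H| = 0.007292 (-42.7 dB); phase: φ = -89.6°.

|H| = 0.007292 (-42.7 dB), φ = -89.6°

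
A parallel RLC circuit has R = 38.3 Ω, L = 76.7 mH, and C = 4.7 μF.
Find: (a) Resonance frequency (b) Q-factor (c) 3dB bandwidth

Step 1 — Resonance: ω₀ = 1/√(LC) = 1/√(0.0767·4.7e-06) = 1666 rad/s.
Step 2 — f₀ = ω₀/(2π) = 265.1 Hz.
Step 3 — Parallel Q: Q = R/(ω₀L) = 38.3/(1666·0.0767) = 0.2998.
Step 4 — Bandwidth: Δω = ω₀/Q = 5555 rad/s; BW = Δω/(2π) = 884.1 Hz.

(a) f₀ = 265.1 Hz  (b) Q = 0.2998  (c) BW = 884.1 Hz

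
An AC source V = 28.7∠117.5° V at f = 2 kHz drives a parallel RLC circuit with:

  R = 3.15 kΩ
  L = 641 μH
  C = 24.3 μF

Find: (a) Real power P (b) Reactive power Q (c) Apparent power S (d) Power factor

Step 1 — Angular frequency: ω = 2π·f = 2π·2000 = 1.257e+04 rad/s.
Step 2 — Component impedances:
  R: Z = R = 3150 Ω
  L: Z = jωL = j·1.257e+04·0.000641 = 0 + j8.055 Ω
  C: Z = 1/(jωC) = -j/(ω·C) = 0 - j3.275 Ω
Step 3 — Parallel combination: 1/Z_total = 1/R + 1/L + 1/C; Z_total = 0.009667 - j5.518 Ω = 5.518∠-89.9° Ω.
Step 4 — Source phasor: V = 28.7∠117.5° V = -13.25 + j25.46 V.
Step 5 — Current: I = V / Z = -4.617 - j2.393 A = 5.201∠-152.6° A.
Step 6 — Complex power: S = V·I* = 0.2615 - j149.3 VA.
Step 7 — Real power: P = Re(S) = 0.2615 W.
Step 8 — Reactive power: Q = Im(S) = -149.3 VAR.
Step 9 — Apparent power: |S| = 149.3 VA.
Step 10 — Power factor: PF = P/|S| = 0.001752 (leading).

(a) P = 0.2615 W  (b) Q = -149.3 VAR  (c) S = 149.3 VA  (d) PF = 0.001752 (leading)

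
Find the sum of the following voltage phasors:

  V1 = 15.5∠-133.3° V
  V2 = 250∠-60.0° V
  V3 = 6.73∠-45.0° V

Step 1 — Convert each phasor to rectangular form:
  V1 = 15.5·(cos(-133.3°) + j·sin(-133.3°)) = -10.63 - j11.28 V
  V2 = 250·(cos(-60.0°) + j·sin(-60.0°)) = 125 - j216.5 V
  V3 = 6.73·(cos(-45.0°) + j·sin(-45.0°)) = 4.759 - j4.759 V
Step 2 — Sum components: V_total = 119.1 - j232.5 V.
Step 3 — Convert to polar: |V_total| = 261.3 V, ∠V_total = -62.9°.

V_total = 261.3∠-62.9° V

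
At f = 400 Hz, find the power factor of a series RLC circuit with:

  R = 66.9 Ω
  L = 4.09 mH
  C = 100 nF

Step 1 — Angular frequency: ω = 2π·f = 2π·400 = 2513 rad/s.
Step 2 — Component impedances:
  R: Z = R = 66.9 Ω
  L: Z = jωL = j·2513·0.00409 = 0 + j10.28 Ω
  C: Z = 1/(jωC) = -j/(ω·C) = 0 - j3979 Ω
Step 3 — Series combination: Z_total = R + L + C = 66.9 - j3969 Ω = 3969∠-89.0° Ω.
Step 4 — Power factor: PF = cos(φ) = Re(Z)/|Z| = 66.9/3969.2 = 0.01685.
Step 5 — Type: Im(Z) = -3969 ⇒ leading (phase φ = -89.0°).

PF = 0.01685 (leading, φ = -89.0°)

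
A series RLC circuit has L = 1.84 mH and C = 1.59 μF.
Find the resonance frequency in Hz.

Step 1 — Resonance condition Im(Z)=0 gives ω₀ = 1/√(LC).
Step 2 — ω₀ = 1/√(0.00184·1.59e-06) = 1.849e+04 rad/s.
Step 3 — f₀ = ω₀/(2π) = 2942 Hz.

f₀ = 2942 Hz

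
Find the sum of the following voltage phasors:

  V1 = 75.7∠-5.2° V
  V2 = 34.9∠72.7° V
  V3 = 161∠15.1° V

Step 1 — Convert each phasor to rectangular form:
  V1 = 75.7·(cos(-5.2°) + j·sin(-5.2°)) = 75.39 - j6.861 V
  V2 = 34.9·(cos(72.7°) + j·sin(72.7°)) = 10.38 + j33.32 V
  V3 = 161·(cos(15.1°) + j·sin(15.1°)) = 155.4 + j41.94 V
Step 2 — Sum components: V_total = 241.2 + j68.4 V.
Step 3 — Convert to polar: |V_total| = 250.7 V, ∠V_total = 15.8°.

V_total = 250.7∠15.8° V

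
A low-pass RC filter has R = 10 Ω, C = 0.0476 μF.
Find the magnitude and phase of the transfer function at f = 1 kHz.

Step 1 — Angular frequency: ω = 2π·1000 = 6283 rad/s.
Step 2 — Transfer function: H(jω) = 1/(1 + jωRC).
Step 3 — Denominator: 1 + jωRC = 1 + j·6283·10·4.76e-08 = 1 + j0.002991.
Step 4 — H = 1 - j0.002991.
Step 5 — Magnitude: |H| = 1 (-0.0 dB); phase: φ = -0.2°.

|H| = 1 (-0.0 dB), φ = -0.2°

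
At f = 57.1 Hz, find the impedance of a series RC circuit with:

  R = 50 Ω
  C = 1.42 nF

Step 1 — Angular frequency: ω = 2π·f = 2π·57.1 = 358.8 rad/s.
Step 2 — Component impedances:
  R: Z = R = 50 Ω
  C: Z = 1/(jωC) = -j/(ω·C) = 0 - j1.963e+06 Ω
Step 3 — Series combination: Z_total = R + C = 50 - j1.963e+06 Ω = 1.963e+06∠-90.0° Ω.

Z = 50 - j1.963e+06 Ω = 1.963e+06∠-90.0° Ω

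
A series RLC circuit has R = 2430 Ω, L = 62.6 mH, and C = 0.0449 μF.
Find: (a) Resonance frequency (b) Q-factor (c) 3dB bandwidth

Step 1 — Resonance condition Im(Z)=0 gives ω₀ = 1/√(LC).
Step 2 — ω₀ = 1/√(0.0626·4.49e-08) = 1.886e+04 rad/s.
Step 3 — f₀ = ω₀/(2π) = 3002 Hz.
Step 4 — Series Q: Q = ω₀L/R = 1.886e+04·0.0626/2430 = 0.4859.
Step 5 — 3dB bandwidth: Δω = ω₀/Q = 3.882e+04 rad/s; BW = Δω/(2π) = 6178 Hz.

(a) f₀ = 3002 Hz  (b) Q = 0.4859  (c) BW = 6178 Hz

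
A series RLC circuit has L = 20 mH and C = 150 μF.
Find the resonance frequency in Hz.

Step 1 — Resonance condition Im(Z)=0 gives ω₀ = 1/√(LC).
Step 2 — ω₀ = 1/√(0.02·0.00015) = 577.4 rad/s.
Step 3 — f₀ = ω₀/(2π) = 91.89 Hz.

f₀ = 91.89 Hz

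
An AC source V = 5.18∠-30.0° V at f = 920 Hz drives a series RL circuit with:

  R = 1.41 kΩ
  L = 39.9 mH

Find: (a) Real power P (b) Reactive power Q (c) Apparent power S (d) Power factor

Step 1 — Angular frequency: ω = 2π·f = 2π·920 = 5781 rad/s.
Step 2 — Component impedances:
  R: Z = R = 1410 Ω
  L: Z = jωL = j·5781·0.0399 = 0 + j230.6 Ω
Step 3 — Series combination: Z_total = R + L = 1410 + j230.6 Ω = 1429∠9.3° Ω.
Step 4 — Source phasor: V = 5.18∠-30.0° V = 4.486 - j2.59 V.
Step 5 — Current: I = V / Z = 0.002806 - j0.002296 A = 0.003626∠-39.3° A.
Step 6 — Complex power: S = V·I* = 0.01853 + j0.003032 VA.
Step 7 — Real power: P = Re(S) = 0.01853 W.
Step 8 — Reactive power: Q = Im(S) = 0.003032 VAR.
Step 9 — Apparent power: |S| = 0.01878 VA.
Step 10 — Power factor: PF = P/|S| = 0.9869 (lagging).

(a) P = 0.01853 W  (b) Q = 0.003032 VAR  (c) S = 0.01878 VA  (d) PF = 0.9869 (lagging)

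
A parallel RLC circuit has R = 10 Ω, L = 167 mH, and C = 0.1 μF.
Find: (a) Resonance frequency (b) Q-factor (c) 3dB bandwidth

Step 1 — Resonance: ω₀ = 1/√(LC) = 1/√(0.167·1e-07) = 7738 rad/s.
Step 2 — f₀ = ω₀/(2π) = 1232 Hz.
Step 3 — Parallel Q: Q = R/(ω₀L) = 10/(7738·0.167) = 0.007738.
Step 4 — Bandwidth: Δω = ω₀/Q = 1e+06 rad/s; BW = Δω/(2π) = 1.592e+05 Hz.

(a) f₀ = 1232 Hz  (b) Q = 0.007738  (c) BW = 1.592e+05 Hz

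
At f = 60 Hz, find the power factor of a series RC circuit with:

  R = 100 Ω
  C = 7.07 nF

Step 1 — Angular frequency: ω = 2π·f = 2π·60 = 377 rad/s.
Step 2 — Component impedances:
  R: Z = R = 100 Ω
  C: Z = 1/(jωC) = -j/(ω·C) = 0 - j3.752e+05 Ω
Step 3 — Series combination: Z_total = R + C = 100 - j3.752e+05 Ω = 3.752e+05∠-90.0° Ω.
Step 4 — Power factor: PF = cos(φ) = Re(Z)/|Z| = 100/3.752e+05 = 0.0002665.
Step 5 — Type: Im(Z) = -3.752e+05 ⇒ leading (phase φ = -90.0°).

PF = 0.0002665 (leading, φ = -90.0°)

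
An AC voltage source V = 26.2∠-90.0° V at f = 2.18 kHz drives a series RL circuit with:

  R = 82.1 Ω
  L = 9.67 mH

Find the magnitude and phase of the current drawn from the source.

Step 1 — Angular frequency: ω = 2π·f = 2π·2180 = 1.37e+04 rad/s.
Step 2 — Component impedances:
  R: Z = R = 82.1 Ω
  L: Z = jωL = j·1.37e+04·0.00967 = 0 + j132.5 Ω
Step 3 — Series combination: Z_total = R + L = 82.1 + j132.5 Ω = 155.8∠58.2° Ω.
Step 4 — Source phasor: V = 26.2∠-90.0° V = 0 - j26.2 V.
Step 5 — Ohm's law: I = V / Z_total = (0 - j26.2) / (82.1 + j132.5) = -0.1429 - j0.08858 A.
Step 6 — Convert to polar: |I| = 0.1681 A, ∠I = -148.2°.

I = 0.1681∠-148.2° A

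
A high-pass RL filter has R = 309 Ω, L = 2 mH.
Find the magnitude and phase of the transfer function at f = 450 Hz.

Step 1 — Angular frequency: ω = 2π·450 = 2827 rad/s.
Step 2 — Transfer function: H(jω) = jωL/(R + jωL).
Step 3 — Numerator jωL = j·5.655; denominator R + jωL = 309 + j5.655.
Step 4 — H = 0.0003348 + j0.01829.
Step 5 — Magnitude: |H| = 0.0183 (-34.8 dB); phase: φ = 89.0°.

|H| = 0.0183 (-34.8 dB), φ = 89.0°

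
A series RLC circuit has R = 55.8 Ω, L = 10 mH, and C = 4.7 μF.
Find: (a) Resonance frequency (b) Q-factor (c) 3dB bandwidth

Step 1 — Resonance condition Im(Z)=0 gives ω₀ = 1/√(LC).
Step 2 — ω₀ = 1/√(0.01·4.7e-06) = 4613 rad/s.
Step 3 — f₀ = ω₀/(2π) = 734.1 Hz.
Step 4 — Series Q: Q = ω₀L/R = 4613·0.01/55.8 = 0.8266.
Step 5 — 3dB bandwidth: Δω = ω₀/Q = 5580 rad/s; BW = Δω/(2π) = 888.1 Hz.

(a) f₀ = 734.1 Hz  (b) Q = 0.8266  (c) BW = 888.1 Hz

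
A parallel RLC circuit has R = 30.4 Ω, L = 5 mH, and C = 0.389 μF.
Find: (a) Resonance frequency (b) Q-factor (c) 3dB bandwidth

Step 1 — Resonance: ω₀ = 1/√(LC) = 1/√(0.005·3.89e-07) = 2.267e+04 rad/s.
Step 2 — f₀ = ω₀/(2π) = 3609 Hz.
Step 3 — Parallel Q: Q = R/(ω₀L) = 30.4/(2.267e+04·0.005) = 0.2681.
Step 4 — Bandwidth: Δω = ω₀/Q = 8.456e+04 rad/s; BW = Δω/(2π) = 1.346e+04 Hz.

(a) f₀ = 3609 Hz  (b) Q = 0.2681  (c) BW = 1.346e+04 Hz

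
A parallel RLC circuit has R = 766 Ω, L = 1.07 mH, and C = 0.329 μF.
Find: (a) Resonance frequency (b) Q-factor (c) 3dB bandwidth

Step 1 — Resonance: ω₀ = 1/√(LC) = 1/√(0.00107·3.29e-07) = 5.33e+04 rad/s.
Step 2 — f₀ = ω₀/(2π) = 8483 Hz.
Step 3 — Parallel Q: Q = R/(ω₀L) = 766/(5.33e+04·0.00107) = 13.43.
Step 4 — Bandwidth: Δω = ω₀/Q = 3968 rad/s; BW = Δω/(2π) = 631.5 Hz.

(a) f₀ = 8483 Hz  (b) Q = 13.43  (c) BW = 631.5 Hz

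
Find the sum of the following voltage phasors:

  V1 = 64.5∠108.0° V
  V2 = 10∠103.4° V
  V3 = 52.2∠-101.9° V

Step 1 — Convert each phasor to rectangular form:
  V1 = 64.5·(cos(108.0°) + j·sin(108.0°)) = -19.93 + j61.34 V
  V2 = 10·(cos(103.4°) + j·sin(103.4°)) = -2.317 + j9.728 V
  V3 = 52.2·(cos(-101.9°) + j·sin(-101.9°)) = -10.76 - j51.08 V
Step 2 — Sum components: V_total = -33.01 + j19.99 V.
Step 3 — Convert to polar: |V_total| = 38.59 V, ∠V_total = 148.8°.

V_total = 38.59∠148.8° V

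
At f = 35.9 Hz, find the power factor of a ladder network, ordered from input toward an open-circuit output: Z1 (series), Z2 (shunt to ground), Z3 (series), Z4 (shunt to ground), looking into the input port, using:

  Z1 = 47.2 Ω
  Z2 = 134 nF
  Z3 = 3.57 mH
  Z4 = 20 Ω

Step 1 — Angular frequency: ω = 2π·f = 2π·35.9 = 225.6 rad/s.
Step 2 — Component impedances:
  Z1: Z = R = 47.2 Ω
  Z2: Z = 1/(jωC) = -j/(ω·C) = 0 - j3.308e+04 Ω
  Z3: Z = jωL = j·225.6·0.00357 = 0 + j0.8053 Ω
  Z4: Z = R = 20 Ω
Step 3 — Ladder network (open output): work backward from the far end, alternating series and parallel combinations. Z_in = 67.2 + j0.7932 Ω = 67.21∠0.7° Ω.
Step 4 — Power factor: PF = cos(φ) = Re(Z)/|Z| = 67.2/67.21 = 0.9999.
Step 5 — Type: Im(Z) = 0.7932 ⇒ lagging (phase φ = 0.7°).

PF = 0.9999 (lagging, φ = 0.7°)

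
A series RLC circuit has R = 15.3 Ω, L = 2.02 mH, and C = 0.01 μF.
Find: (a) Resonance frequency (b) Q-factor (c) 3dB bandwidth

Step 1 — Resonance: ω₀ = 1/√(LC) = 1/√(0.00202·1e-08) = 2.225e+05 rad/s.
Step 2 — f₀ = ω₀/(2π) = 3.541e+04 Hz.
Step 3 — Series Q: Q = ω₀L/R = 2.225e+05·0.00202/15.3 = 29.38.
Step 4 — Bandwidth: Δω = ω₀/Q = 7574 rad/s; BW = Δω/(2π) = 1205 Hz.

(a) f₀ = 3.541e+04 Hz  (b) Q = 29.38  (c) BW = 1205 Hz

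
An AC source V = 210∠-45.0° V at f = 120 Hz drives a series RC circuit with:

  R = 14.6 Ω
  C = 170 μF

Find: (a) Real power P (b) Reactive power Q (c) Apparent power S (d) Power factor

Step 1 — Angular frequency: ω = 2π·f = 2π·120 = 754 rad/s.
Step 2 — Component impedances:
  R: Z = R = 14.6 Ω
  C: Z = 1/(jωC) = -j/(ω·C) = 0 - j7.802 Ω
Step 3 — Series combination: Z_total = R + C = 14.6 - j7.802 Ω = 16.55∠-28.1° Ω.
Step 4 — Source phasor: V = 210∠-45.0° V = 148.5 - j148.5 V.
Step 5 — Current: I = V / Z = 12.14 - j3.684 A = 12.69∠-16.9° A.
Step 6 — Complex power: S = V·I* = 2350 - j1256 VA.
Step 7 — Real power: P = Re(S) = 2350 W.
Step 8 — Reactive power: Q = Im(S) = -1256 VAR.
Step 9 — Apparent power: |S| = 2664 VA.
Step 10 — Power factor: PF = P/|S| = 0.882 (leading).

(a) P = 2350 W  (b) Q = -1256 VAR  (c) S = 2664 VA  (d) PF = 0.882 (leading)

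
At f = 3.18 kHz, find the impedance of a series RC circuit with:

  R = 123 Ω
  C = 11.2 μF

Step 1 — Angular frequency: ω = 2π·f = 2π·3180 = 1.998e+04 rad/s.
Step 2 — Component impedances:
  R: Z = R = 123 Ω
  C: Z = 1/(jωC) = -j/(ω·C) = 0 - j4.469 Ω
Step 3 — Series combination: Z_total = R + C = 123 - j4.469 Ω = 123.1∠-2.1° Ω.

Z = 123 - j4.469 Ω = 123.1∠-2.1° Ω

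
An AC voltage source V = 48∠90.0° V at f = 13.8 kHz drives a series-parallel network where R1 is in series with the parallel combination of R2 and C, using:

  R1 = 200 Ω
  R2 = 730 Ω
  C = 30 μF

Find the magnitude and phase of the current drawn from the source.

Step 1 — Angular frequency: ω = 2π·f = 2π·1.38e+04 = 8.671e+04 rad/s.
Step 2 — Component impedances:
  R1: Z = R = 200 Ω
  R2: Z = R = 730 Ω
  C: Z = 1/(jωC) = -j/(ω·C) = 0 - j0.3844 Ω
Step 3 — Parallel branch: R2 || C = 1/(1/R2 + 1/C) = 0.0002024 - j0.3844 Ω.
Step 4 — Series with R1: Z_total = R1 + (R2 || C) = 200 - j0.3844 Ω = 200∠-0.1° Ω.
Step 5 — Source phasor: V = 48∠90.0° V = 0 + j48 V.
Step 6 — Ohm's law: I = V / Z_total = (0 + j48) / (200 - j0.3844) = -0.0004613 + j0.24 A.
Step 7 — Convert to polar: |I| = 0.24 A, ∠I = 90.1°.

I = 0.24∠90.1° A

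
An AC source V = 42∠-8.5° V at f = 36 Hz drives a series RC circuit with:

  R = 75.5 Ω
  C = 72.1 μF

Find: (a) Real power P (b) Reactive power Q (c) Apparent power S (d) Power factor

Step 1 — Angular frequency: ω = 2π·f = 2π·36 = 226.2 rad/s.
Step 2 — Component impedances:
  R: Z = R = 75.5 Ω
  C: Z = 1/(jωC) = -j/(ω·C) = 0 - j61.32 Ω
Step 3 — Series combination: Z_total = R + C = 75.5 - j61.32 Ω = 97.26∠-39.1° Ω.
Step 4 — Source phasor: V = 42∠-8.5° V = 41.54 - j6.208 V.
Step 5 — Current: I = V / Z = 0.3718 + j0.2197 A = 0.4318∠30.6° A.
Step 6 — Complex power: S = V·I* = 14.08 - j11.43 VA.
Step 7 — Real power: P = Re(S) = 14.08 W.
Step 8 — Reactive power: Q = Im(S) = -11.43 VAR.
Step 9 — Apparent power: |S| = 18.14 VA.
Step 10 — Power factor: PF = P/|S| = 0.7762 (leading).

(a) P = 14.08 W  (b) Q = -11.43 VAR  (c) S = 18.14 VA  (d) PF = 0.7762 (leading)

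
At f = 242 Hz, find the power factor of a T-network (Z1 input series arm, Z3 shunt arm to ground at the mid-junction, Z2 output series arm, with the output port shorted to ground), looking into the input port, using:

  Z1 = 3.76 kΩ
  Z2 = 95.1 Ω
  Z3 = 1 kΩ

Step 1 — Angular frequency: ω = 2π·f = 2π·242 = 1521 rad/s.
Step 2 — Component impedances:
  Z1: Z = R = 3760 Ω
  Z2: Z = R = 95.1 Ω
  Z3: Z = R = 1000 Ω
Step 3 — With the output port shorted to ground, the output series arm Z2 runs from the junction to ground; the shunt arm Z3 also runs from the junction to ground. They appear in parallel: Z3 || Z2 = 86.84 Ω.
Step 4 — Series with input arm Z1: Z_in = Z1 + (Z3 || Z2) = 3847 Ω = 3847∠0.0° Ω.
Step 5 — Power factor: PF = cos(φ) = Re(Z)/|Z| = 3847/3847 = 1.
Step 6 — Type: Im(Z) = 0 ⇒ unity (phase φ = 0.0°).

PF = 1 (unity, φ = 0.0°)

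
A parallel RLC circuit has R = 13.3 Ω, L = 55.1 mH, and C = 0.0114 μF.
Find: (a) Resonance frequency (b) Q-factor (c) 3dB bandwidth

Step 1 — Resonance: ω₀ = 1/√(LC) = 1/√(0.0551·1.14e-08) = 3.99e+04 rad/s.
Step 2 — f₀ = ω₀/(2π) = 6350 Hz.
Step 3 — Parallel Q: Q = R/(ω₀L) = 13.3/(3.99e+04·0.0551) = 0.00605.
Step 4 — Bandwidth: Δω = ω₀/Q = 6.595e+06 rad/s; BW = Δω/(2π) = 1.05e+06 Hz.

(a) f₀ = 6350 Hz  (b) Q = 0.00605  (c) BW = 1.05e+06 Hz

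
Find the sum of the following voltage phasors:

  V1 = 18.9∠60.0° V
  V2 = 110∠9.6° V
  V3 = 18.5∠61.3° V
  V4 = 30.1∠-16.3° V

Step 1 — Convert each phasor to rectangular form:
  V1 = 18.9·(cos(60.0°) + j·sin(60.0°)) = 9.45 + j16.37 V
  V2 = 110·(cos(9.6°) + j·sin(9.6°)) = 108.5 + j18.34 V
  V3 = 18.5·(cos(61.3°) + j·sin(61.3°)) = 8.884 + j16.23 V
  V4 = 30.1·(cos(-16.3°) + j·sin(-16.3°)) = 28.89 - j8.448 V
Step 2 — Sum components: V_total = 155.7 + j42.49 V.
Step 3 — Convert to polar: |V_total| = 161.4 V, ∠V_total = 15.3°.

V_total = 161.4∠15.3° V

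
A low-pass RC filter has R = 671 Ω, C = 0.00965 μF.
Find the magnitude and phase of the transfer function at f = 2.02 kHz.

Step 1 — Angular frequency: ω = 2π·2020 = 1.269e+04 rad/s.
Step 2 — Transfer function: H(jω) = 1/(1 + jωRC).
Step 3 — Denominator: 1 + jωRC = 1 + j·1.269e+04·671·9.65e-09 = 1 + j0.08218.
Step 4 — H = 0.9933 - j0.08163.
Step 5 — Magnitude: |H| = 0.9966 (-0.0 dB); phase: φ = -4.7°.

|H| = 0.9966 (-0.0 dB), φ = -4.7°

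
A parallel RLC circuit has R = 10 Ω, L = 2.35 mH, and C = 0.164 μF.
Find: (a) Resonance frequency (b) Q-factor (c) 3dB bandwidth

Step 1 — Resonance: ω₀ = 1/√(LC) = 1/√(0.00235·1.64e-07) = 5.094e+04 rad/s.
Step 2 — f₀ = ω₀/(2π) = 8107 Hz.
Step 3 — Parallel Q: Q = R/(ω₀L) = 10/(5.094e+04·0.00235) = 0.08354.
Step 4 — Bandwidth: Δω = ω₀/Q = 6.098e+05 rad/s; BW = Δω/(2π) = 9.705e+04 Hz.

(a) f₀ = 8107 Hz  (b) Q = 0.08354  (c) BW = 9.705e+04 Hz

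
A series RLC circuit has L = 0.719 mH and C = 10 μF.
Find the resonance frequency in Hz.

Step 1 — Resonance condition Im(Z)=0 gives ω₀ = 1/√(LC).
Step 2 — ω₀ = 1/√(0.000719·1e-05) = 1.179e+04 rad/s.
Step 3 — f₀ = ω₀/(2π) = 1877 Hz.

f₀ = 1877 Hz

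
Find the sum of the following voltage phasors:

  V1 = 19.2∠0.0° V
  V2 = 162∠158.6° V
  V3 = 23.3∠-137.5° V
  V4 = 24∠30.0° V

Step 1 — Convert each phasor to rectangular form:
  V1 = 19.2·(cos(0.0°) + j·sin(0.0°)) = 19.2 V
  V2 = 162·(cos(158.6°) + j·sin(158.6°)) = -150.8 + j59.11 V
  V3 = 23.3·(cos(-137.5°) + j·sin(-137.5°)) = -17.18 - j15.74 V
  V4 = 24·(cos(30.0°) + j·sin(30.0°)) = 20.78 + j12 V
Step 2 — Sum components: V_total = -128 + j55.37 V.
Step 3 — Convert to polar: |V_total| = 139.5 V, ∠V_total = 156.6°.

V_total = 139.5∠156.6° V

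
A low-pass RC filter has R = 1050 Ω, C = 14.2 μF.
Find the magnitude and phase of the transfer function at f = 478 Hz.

Step 1 — Angular frequency: ω = 2π·478 = 3003 rad/s.
Step 2 — Transfer function: H(jω) = 1/(1 + jωRC).
Step 3 — Denominator: 1 + jωRC = 1 + j·3003·1050·1.42e-05 = 1 + j44.78.
Step 4 — H = 0.0004984 - j0.02232.
Step 5 — Magnitude: |H| = 0.02233 (-33.0 dB); phase: φ = -88.7°.

|H| = 0.02233 (-33.0 dB), φ = -88.7°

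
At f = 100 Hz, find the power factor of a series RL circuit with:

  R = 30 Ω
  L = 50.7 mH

Step 1 — Angular frequency: ω = 2π·f = 2π·100 = 628.3 rad/s.
Step 2 — Component impedances:
  R: Z = R = 30 Ω
  L: Z = jωL = j·628.3·0.0507 = 0 + j31.86 Ω
Step 3 — Series combination: Z_total = R + L = 30 + j31.86 Ω = 43.76∠46.7° Ω.
Step 4 — Power factor: PF = cos(φ) = Re(Z)/|Z| = 30/43.76 = 0.6856.
Step 5 — Type: Im(Z) = 31.86 ⇒ lagging (phase φ = 46.7°).

PF = 0.6856 (lagging, φ = 46.7°)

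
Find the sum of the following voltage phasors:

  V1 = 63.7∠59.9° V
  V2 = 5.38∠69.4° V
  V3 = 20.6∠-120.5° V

Step 1 — Convert each phasor to rectangular form:
  V1 = 63.7·(cos(59.9°) + j·sin(59.9°)) = 31.95 + j55.11 V
  V2 = 5.38·(cos(69.4°) + j·sin(69.4°)) = 1.893 + j5.036 V
  V3 = 20.6·(cos(-120.5°) + j·sin(-120.5°)) = -10.46 - j17.75 V
Step 2 — Sum components: V_total = 23.38 + j42.4 V.
Step 3 — Convert to polar: |V_total| = 48.42 V, ∠V_total = 61.1°.

V_total = 48.42∠61.1° V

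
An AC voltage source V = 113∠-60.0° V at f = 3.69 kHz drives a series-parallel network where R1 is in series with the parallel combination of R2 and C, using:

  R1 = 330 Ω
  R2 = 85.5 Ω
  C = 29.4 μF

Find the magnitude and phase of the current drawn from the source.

Step 1 — Angular frequency: ω = 2π·f = 2π·3690 = 2.318e+04 rad/s.
Step 2 — Component impedances:
  R1: Z = R = 330 Ω
  R2: Z = R = 85.5 Ω
  C: Z = 1/(jωC) = -j/(ω·C) = 0 - j1.467 Ω
Step 3 — Parallel branch: R2 || C = 1/(1/R2 + 1/C) = 0.02517 - j1.467 Ω.
Step 4 — Series with R1: Z_total = R1 + (R2 || C) = 330 - j1.467 Ω = 330∠-0.3° Ω.
Step 5 — Source phasor: V = 113∠-60.0° V = 56.5 - j97.86 V.
Step 6 — Ohm's law: I = V / Z_total = (56.5 - j97.86) / (330 - j1.467) = 0.1725 - j0.2958 A.
Step 7 — Convert to polar: |I| = 0.3424 A, ∠I = -59.7°.

I = 0.3424∠-59.7° A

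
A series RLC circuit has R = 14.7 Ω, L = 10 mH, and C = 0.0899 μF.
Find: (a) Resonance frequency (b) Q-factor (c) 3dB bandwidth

Step 1 — Resonance: ω₀ = 1/√(LC) = 1/√(0.01·8.99e-08) = 3.335e+04 rad/s.
Step 2 — f₀ = ω₀/(2π) = 5308 Hz.
Step 3 — Series Q: Q = ω₀L/R = 3.335e+04·0.01/14.7 = 22.69.
Step 4 — Bandwidth: Δω = ω₀/Q = 1470 rad/s; BW = Δω/(2π) = 234 Hz.

(a) f₀ = 5308 Hz  (b) Q = 22.69  (c) BW = 234 Hz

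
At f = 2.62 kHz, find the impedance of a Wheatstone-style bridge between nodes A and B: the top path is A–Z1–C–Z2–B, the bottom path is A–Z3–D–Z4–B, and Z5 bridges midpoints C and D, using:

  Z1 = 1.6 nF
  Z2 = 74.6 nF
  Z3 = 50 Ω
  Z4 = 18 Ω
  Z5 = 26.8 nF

Step 1 — Angular frequency: ω = 2π·f = 2π·2620 = 1.646e+04 rad/s.
Step 2 — Component impedances:
  Z1: Z = 1/(jωC) = -j/(ω·C) = 0 - j3.797e+04 Ω
  Z2: Z = 1/(jωC) = -j/(ω·C) = 0 - j814.3 Ω
  Z3: Z = R = 50 Ω
  Z4: Z = R = 18 Ω
  Z5: Z = 1/(jωC) = -j/(ω·C) = 0 - j2267 Ω
Step 3 — Bridge requires nodal analysis (the Z5 bridge couples midpoints C and D, so the two paths cannot be reduced to a simple series/parallel combination). Setting node B to ground and injecting 1 A at node A, the 3-node admittance system at A, C, D solves to V_A = Z_AB = 68 - j0.2089 Ω = 68∠-0.2° Ω.

Z = 68 - j0.2089 Ω = 68∠-0.2° Ω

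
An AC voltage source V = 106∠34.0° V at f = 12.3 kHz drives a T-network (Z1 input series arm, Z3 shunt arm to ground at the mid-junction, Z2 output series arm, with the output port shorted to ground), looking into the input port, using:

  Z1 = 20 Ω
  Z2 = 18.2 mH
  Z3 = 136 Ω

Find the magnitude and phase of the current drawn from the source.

Step 1 — Angular frequency: ω = 2π·f = 2π·1.23e+04 = 7.728e+04 rad/s.
Step 2 — Component impedances:
  Z1: Z = R = 20 Ω
  Z2: Z = jωL = j·7.728e+04·0.0182 = 0 + j1407 Ω
  Z3: Z = R = 136 Ω
Step 3 — With the output port shorted to ground, the output series arm Z2 runs from the junction to ground; the shunt arm Z3 also runs from the junction to ground. They appear in parallel: Z3 || Z2 = 134.7 + j13.03 Ω.
Step 4 — Series with input arm Z1: Z_in = Z1 + (Z3 || Z2) = 154.7 + j13.03 Ω = 155.3∠4.8° Ω.
Step 5 — Source phasor: V = 106∠34.0° V = 87.88 + j59.27 V.
Step 6 — Ohm's law: I = V / Z_total = (87.88 + j59.27) / (154.7 + j13.03) = 0.5959 + j0.3329 A.
Step 7 — Convert to polar: |I| = 0.6826 A, ∠I = 29.2°.

I = 0.6826∠29.2° A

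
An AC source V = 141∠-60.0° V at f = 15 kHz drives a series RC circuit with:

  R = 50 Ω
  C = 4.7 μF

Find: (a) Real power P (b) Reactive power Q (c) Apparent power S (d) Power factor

Step 1 — Angular frequency: ω = 2π·f = 2π·1.5e+04 = 9.425e+04 rad/s.
Step 2 — Component impedances:
  R: Z = R = 50 Ω
  C: Z = 1/(jωC) = -j/(ω·C) = 0 - j2.258 Ω
Step 3 — Series combination: Z_total = R + C = 50 - j2.258 Ω = 50.05∠-2.6° Ω.
Step 4 — Source phasor: V = 141∠-60.0° V = 70.5 - j122.1 V.
Step 5 — Current: I = V / Z = 1.517 - j2.374 A = 2.817∠-57.4° A.
Step 6 — Complex power: S = V·I* = 396.8 - j17.92 VA.
Step 7 — Real power: P = Re(S) = 396.8 W.
Step 8 — Reactive power: Q = Im(S) = -17.92 VAR.
Step 9 — Apparent power: |S| = 397.2 VA.
Step 10 — Power factor: PF = P/|S| = 0.999 (leading).

(a) P = 396.8 W  (b) Q = -17.92 VAR  (c) S = 397.2 VA  (d) PF = 0.999 (leading)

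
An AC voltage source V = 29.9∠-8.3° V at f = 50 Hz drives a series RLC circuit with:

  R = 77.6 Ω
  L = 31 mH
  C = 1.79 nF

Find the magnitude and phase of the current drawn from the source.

Step 1 — Angular frequency: ω = 2π·f = 2π·50 = 314.2 rad/s.
Step 2 — Component impedances:
  R: Z = R = 77.6 Ω
  L: Z = jωL = j·314.2·0.031 = 0 + j9.739 Ω
  C: Z = 1/(jωC) = -j/(ω·C) = 0 - j1.778e+06 Ω
Step 3 — Series combination: Z_total = R + L + C = 77.6 - j1.778e+06 Ω = 1.778e+06∠-90.0° Ω.
Step 4 — Source phasor: V = 29.9∠-8.3° V = 29.59 - j4.316 V.
Step 5 — Ohm's law: I = V / Z_total = (29.59 - j4.316) / (77.6 - j1.778e+06) = 2.428e-06 + j1.664e-05 A.
Step 6 — Convert to polar: |I| = 1.681e-05 A, ∠I = 81.7°.

I = 1.681e-05∠81.7° A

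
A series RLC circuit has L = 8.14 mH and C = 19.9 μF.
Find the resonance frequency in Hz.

Step 1 — Resonance condition Im(Z)=0 gives ω₀ = 1/√(LC).
Step 2 — ω₀ = 1/√(0.00814·1.99e-05) = 2485 rad/s.
Step 3 — f₀ = ω₀/(2π) = 395.4 Hz.

f₀ = 395.4 Hz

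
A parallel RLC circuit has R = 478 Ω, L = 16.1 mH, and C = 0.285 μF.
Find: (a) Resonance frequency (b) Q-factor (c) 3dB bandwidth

Step 1 — Resonance: ω₀ = 1/√(LC) = 1/√(0.0161·2.85e-07) = 1.476e+04 rad/s.
Step 2 — f₀ = ω₀/(2π) = 2350 Hz.
Step 3 — Parallel Q: Q = R/(ω₀L) = 478/(1.476e+04·0.0161) = 2.011.
Step 4 — Bandwidth: Δω = ω₀/Q = 7341 rad/s; BW = Δω/(2π) = 1168 Hz.

(a) f₀ = 2350 Hz  (b) Q = 2.011  (c) BW = 1168 Hz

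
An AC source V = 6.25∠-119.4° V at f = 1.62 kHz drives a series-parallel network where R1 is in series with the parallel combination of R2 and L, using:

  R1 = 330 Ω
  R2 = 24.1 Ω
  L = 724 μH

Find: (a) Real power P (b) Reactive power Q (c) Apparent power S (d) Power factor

Step 1 — Angular frequency: ω = 2π·f = 2π·1620 = 1.018e+04 rad/s.
Step 2 — Component impedances:
  R1: Z = R = 330 Ω
  R2: Z = R = 24.1 Ω
  L: Z = jωL = j·1.018e+04·0.000724 = 0 + j7.369 Ω
Step 3 — Parallel branch: R2 || L = 1/(1/R2 + 1/L) = 2.061 + j6.739 Ω.
Step 4 — Series with R1: Z_total = R1 + (R2 || L) = 332.1 + j6.739 Ω = 332.1∠1.2° Ω.
Step 5 — Source phasor: V = 6.25∠-119.4° V = -3.068 - j5.445 V.
Step 6 — Current: I = V / Z = -0.009569 - j0.0162 A = 0.01882∠-120.6° A.
Step 7 — Complex power: S = V·I* = 0.1176 + j0.002386 VA.
Step 8 — Real power: P = Re(S) = 0.1176 W.
Step 9 — Reactive power: Q = Im(S) = 0.002386 VAR.
Step 10 — Apparent power: |S| = 0.1176 VA.
Step 11 — Power factor: PF = P/|S| = 0.9998 (lagging).

(a) P = 0.1176 W  (b) Q = 0.002386 VAR  (c) S = 0.1176 VA  (d) PF = 0.9998 (lagging)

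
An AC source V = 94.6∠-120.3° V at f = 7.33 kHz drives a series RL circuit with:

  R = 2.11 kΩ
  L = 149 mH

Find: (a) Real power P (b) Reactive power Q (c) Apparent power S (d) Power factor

Step 1 — Angular frequency: ω = 2π·f = 2π·7330 = 4.606e+04 rad/s.
Step 2 — Component impedances:
  R: Z = R = 2110 Ω
  L: Z = jωL = j·4.606e+04·0.149 = 0 + j6862 Ω
Step 3 — Series combination: Z_total = R + L = 2110 + j6862 Ω = 7179∠72.9° Ω.
Step 4 — Source phasor: V = 94.6∠-120.3° V = -47.73 - j81.68 V.
Step 5 — Current: I = V / Z = -0.01283 + j0.003011 A = 0.01318∠166.8° A.
Step 6 — Complex power: S = V·I* = 0.3663 + j1.191 VA.
Step 7 — Real power: P = Re(S) = 0.3663 W.
Step 8 — Reactive power: Q = Im(S) = 1.191 VAR.
Step 9 — Apparent power: |S| = 1.247 VA.
Step 10 — Power factor: PF = P/|S| = 0.2939 (lagging).

(a) P = 0.3663 W  (b) Q = 1.191 VAR  (c) S = 1.247 VA  (d) PF = 0.2939 (lagging)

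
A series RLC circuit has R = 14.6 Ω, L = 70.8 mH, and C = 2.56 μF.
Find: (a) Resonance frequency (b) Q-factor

Step 1 — Resonance condition Im(Z)=0 gives ω₀ = 1/√(LC).
Step 2 — ω₀ = 1/√(0.0708·2.56e-06) = 2349 rad/s.
Step 3 — f₀ = ω₀/(2π) = 373.8 Hz.
Step 4 — Series Q: Q = ω₀L/R = 2349·0.0708/14.6 = 11.39.

(a) f₀ = 373.8 Hz  (b) Q = 11.39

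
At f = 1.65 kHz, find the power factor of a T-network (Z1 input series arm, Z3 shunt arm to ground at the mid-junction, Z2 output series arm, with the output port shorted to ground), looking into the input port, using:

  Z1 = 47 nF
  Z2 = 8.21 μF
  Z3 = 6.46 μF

Step 1 — Angular frequency: ω = 2π·f = 2π·1650 = 1.037e+04 rad/s.
Step 2 — Component impedances:
  Z1: Z = 1/(jωC) = -j/(ω·C) = 0 - j2052 Ω
  Z2: Z = 1/(jωC) = -j/(ω·C) = 0 - j11.75 Ω
  Z3: Z = 1/(jωC) = -j/(ω·C) = 0 - j14.93 Ω
Step 3 — With the output port shorted to ground, the output series arm Z2 runs from the junction to ground; the shunt arm Z3 also runs from the junction to ground. They appear in parallel: Z3 || Z2 = 0 - j6.575 Ω.
Step 4 — Series with input arm Z1: Z_in = Z1 + (Z3 || Z2) = 0 - j2059 Ω = 2059∠-90.0° Ω.
Step 5 — Power factor: PF = cos(φ) = Re(Z)/|Z| = 0/2059 = 0.
Step 6 — Type: Im(Z) = -2059 ⇒ leading (phase φ = -90.0°).

PF = 0 (leading, φ = -90.0°)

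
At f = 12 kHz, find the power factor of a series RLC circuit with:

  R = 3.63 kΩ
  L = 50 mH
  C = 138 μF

Step 1 — Angular frequency: ω = 2π·f = 2π·1.2e+04 = 7.54e+04 rad/s.
Step 2 — Component impedances:
  R: Z = R = 3630 Ω
  L: Z = jωL = j·7.54e+04·0.05 = 0 + j3770 Ω
  C: Z = 1/(jωC) = -j/(ω·C) = 0 - j0.09611 Ω
Step 3 — Series combination: Z_total = R + L + C = 3630 + j3770 Ω = 5233∠46.1° Ω.
Step 4 — Power factor: PF = cos(φ) = Re(Z)/|Z| = 3630/5233.4 = 0.6936.
Step 5 — Type: Im(Z) = 3770 ⇒ lagging (phase φ = 46.1°).

PF = 0.6936 (lagging, φ = 46.1°)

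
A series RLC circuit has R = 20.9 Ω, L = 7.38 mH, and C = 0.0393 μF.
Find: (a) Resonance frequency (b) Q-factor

Step 1 — Resonance condition Im(Z)=0 gives ω₀ = 1/√(LC).
Step 2 — ω₀ = 1/√(0.00738·3.93e-08) = 5.872e+04 rad/s.
Step 3 — f₀ = ω₀/(2π) = 9345 Hz.
Step 4 — Series Q: Q = ω₀L/R = 5.872e+04·0.00738/20.9 = 20.73.

(a) f₀ = 9345 Hz  (b) Q = 20.73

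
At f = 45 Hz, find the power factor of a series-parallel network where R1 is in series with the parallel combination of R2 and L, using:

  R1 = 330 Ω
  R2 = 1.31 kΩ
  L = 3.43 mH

Step 1 — Angular frequency: ω = 2π·f = 2π·45 = 282.7 rad/s.
Step 2 — Component impedances:
  R1: Z = R = 330 Ω
  R2: Z = R = 1310 Ω
  L: Z = jωL = j·282.7·0.00343 = 0 + j0.9698 Ω
Step 3 — Parallel branch: R2 || L = 1/(1/R2 + 1/L) = 0.000718 + j0.9698 Ω.
Step 4 — Series with R1: Z_total = R1 + (R2 || L) = 330 + j0.9698 Ω = 330∠0.2° Ω.
Step 5 — Power factor: PF = cos(φ) = Re(Z)/|Z| = 330/330 = 1.
Step 6 — Type: Im(Z) = 0.9698 ⇒ lagging (phase φ = 0.2°).

PF = 1 (lagging, φ = 0.2°)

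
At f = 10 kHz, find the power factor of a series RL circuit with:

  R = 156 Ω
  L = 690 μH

Step 1 — Angular frequency: ω = 2π·f = 2π·1e+04 = 6.283e+04 rad/s.
Step 2 — Component impedances:
  R: Z = R = 156 Ω
  L: Z = jωL = j·6.283e+04·0.00069 = 0 + j43.35 Ω
Step 3 — Series combination: Z_total = R + L = 156 + j43.35 Ω = 161.9∠15.5° Ω.
Step 4 — Power factor: PF = cos(φ) = Re(Z)/|Z| = 156/161.91 = 0.9635.
Step 5 — Type: Im(Z) = 43.35 ⇒ lagging (phase φ = 15.5°).

PF = 0.9635 (lagging, φ = 15.5°)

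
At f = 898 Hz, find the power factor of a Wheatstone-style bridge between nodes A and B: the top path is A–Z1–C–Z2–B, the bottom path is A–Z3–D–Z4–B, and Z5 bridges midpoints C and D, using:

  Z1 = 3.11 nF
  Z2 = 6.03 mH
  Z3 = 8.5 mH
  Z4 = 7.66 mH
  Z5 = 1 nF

Step 1 — Angular frequency: ω = 2π·f = 2π·898 = 5642 rad/s.
Step 2 — Component impedances:
  Z1: Z = 1/(jωC) = -j/(ω·C) = 0 - j5.699e+04 Ω
  Z2: Z = jωL = j·5642·0.00603 = 0 + j34.02 Ω
  Z3: Z = jωL = j·5642·0.0085 = 0 + j47.96 Ω
  Z4: Z = jωL = j·5642·0.00766 = 0 + j43.22 Ω
  Z5: Z = 1/(jωC) = -j/(ω·C) = 0 - j1.772e+05 Ω
Step 3 — Bridge requires nodal analysis (the Z5 bridge couples midpoints C and D, so the two paths cannot be reduced to a simple series/parallel combination). Setting node B to ground and injecting 1 A at node A, the 3-node admittance system at A, C, D solves to V_A = Z_AB = 0 + j91.34 Ω = 91.34∠90.0° Ω.
Step 4 — Power factor: PF = cos(φ) = Re(Z)/|Z| = 0/91.34 = 0.
Step 5 — Type: Im(Z) = 91.34 ⇒ lagging (phase φ = 90.0°).

PF = 0 (lagging, φ = 90.0°)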